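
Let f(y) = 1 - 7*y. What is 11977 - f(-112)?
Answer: 11192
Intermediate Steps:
11977 - f(-112) = 11977 - (1 - 7*(-112)) = 11977 - (1 + 784) = 11977 - 1*785 = 11977 - 785 = 11192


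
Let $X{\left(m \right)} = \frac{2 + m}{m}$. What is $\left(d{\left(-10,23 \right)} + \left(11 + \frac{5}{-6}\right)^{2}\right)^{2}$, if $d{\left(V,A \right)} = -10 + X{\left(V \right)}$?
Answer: $\frac{287268601}{32400} \approx 8866.3$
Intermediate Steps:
$X{\left(m \right)} = \frac{2 + m}{m}$
$d{\left(V,A \right)} = -10 + \frac{2 + V}{V}$
$\left(d{\left(-10,23 \right)} + \left(11 + \frac{5}{-6}\right)^{2}\right)^{2} = \left(\left(-9 + \frac{2}{-10}\right) + \left(11 + \frac{5}{-6}\right)^{2}\right)^{2} = \left(\left(-9 + 2 \left(- \frac{1}{10}\right)\right) + \left(11 + 5 \left(- \frac{1}{6}\right)\right)^{2}\right)^{2} = \left(\left(-9 - \frac{1}{5}\right) + \left(11 - \frac{5}{6}\right)^{2}\right)^{2} = \left(- \frac{46}{5} + \left(\frac{61}{6}\right)^{2}\right)^{2} = \left(- \frac{46}{5} + \frac{3721}{36}\right)^{2} = \left(\frac{16949}{180}\right)^{2} = \frac{287268601}{32400}$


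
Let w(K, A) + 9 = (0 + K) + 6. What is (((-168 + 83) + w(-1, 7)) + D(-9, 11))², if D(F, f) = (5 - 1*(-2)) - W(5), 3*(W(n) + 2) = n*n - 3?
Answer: 68644/9 ≈ 7627.1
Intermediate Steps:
W(n) = -3 + n²/3 (W(n) = -2 + (n*n - 3)/3 = -2 + (n² - 3)/3 = -2 + (-3 + n²)/3 = -2 + (-1 + n²/3) = -3 + n²/3)
w(K, A) = -3 + K (w(K, A) = -9 + ((0 + K) + 6) = -9 + (K + 6) = -9 + (6 + K) = -3 + K)
D(F, f) = 5/3 (D(F, f) = (5 - 1*(-2)) - (-3 + (⅓)*5²) = (5 + 2) - (-3 + (⅓)*25) = 7 - (-3 + 25/3) = 7 - 1*16/3 = 7 - 16/3 = 5/3)
(((-168 + 83) + w(-1, 7)) + D(-9, 11))² = (((-168 + 83) + (-3 - 1)) + 5/3)² = ((-85 - 4) + 5/3)² = (-89 + 5/3)² = (-262/3)² = 68644/9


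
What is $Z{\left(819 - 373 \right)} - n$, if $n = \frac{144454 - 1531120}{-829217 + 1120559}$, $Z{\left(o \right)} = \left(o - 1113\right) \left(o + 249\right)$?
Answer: $- \frac{22509094594}{48557} \approx -4.6356 \cdot 10^{5}$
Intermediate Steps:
$Z{\left(o \right)} = \left(-1113 + o\right) \left(249 + o\right)$
$n = - \frac{231111}{48557}$ ($n = - \frac{1386666}{291342} = \left(-1386666\right) \frac{1}{291342} = - \frac{231111}{48557} \approx -4.7596$)
$Z{\left(819 - 373 \right)} - n = \left(-277137 + \left(819 - 373\right)^{2} - 864 \left(819 - 373\right)\right) - - \frac{231111}{48557} = \left(-277137 + \left(819 - 373\right)^{2} - 864 \left(819 - 373\right)\right) + \frac{231111}{48557} = \left(-277137 + 446^{2} - 385344\right) + \frac{231111}{48557} = \left(-277137 + 198916 - 385344\right) + \frac{231111}{48557} = -463565 + \frac{231111}{48557} = - \frac{22509094594}{48557}$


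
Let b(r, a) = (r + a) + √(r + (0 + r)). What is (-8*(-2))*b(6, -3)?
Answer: 48 + 32*√3 ≈ 103.43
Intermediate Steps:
b(r, a) = a + r + √2*√r (b(r, a) = (a + r) + √(r + r) = (a + r) + √(2*r) = (a + r) + √2*√r = a + r + √2*√r)
(-8*(-2))*b(6, -3) = (-8*(-2))*(-3 + 6 + √2*√6) = 16*(-3 + 6 + 2*√3) = 16*(3 + 2*√3) = 48 + 32*√3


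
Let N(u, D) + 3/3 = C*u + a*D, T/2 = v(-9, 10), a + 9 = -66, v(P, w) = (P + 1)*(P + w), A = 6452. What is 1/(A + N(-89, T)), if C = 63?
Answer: 1/2044 ≈ 0.00048924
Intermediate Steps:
v(P, w) = (1 + P)*(P + w)
a = -75 (a = -9 - 66 = -75)
T = -16 (T = 2*(-9 + 10 + (-9)**2 - 9*10) = 2*(-9 + 10 + 81 - 90) = 2*(-8) = -16)
N(u, D) = -1 - 75*D + 63*u (N(u, D) = -1 + (63*u - 75*D) = -1 + (-75*D + 63*u) = -1 - 75*D + 63*u)
1/(A + N(-89, T)) = 1/(6452 + (-1 - 75*(-16) + 63*(-89))) = 1/(6452 + (-1 + 1200 - 5607)) = 1/(6452 - 4408) = 1/2044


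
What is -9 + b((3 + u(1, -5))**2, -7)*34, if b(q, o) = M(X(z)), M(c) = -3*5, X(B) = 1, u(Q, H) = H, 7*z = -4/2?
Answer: -519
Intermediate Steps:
z = -2/7 (z = (-4/2)/7 = (-4*1/2)/7 = (1/7)*(-2) = -2/7 ≈ -0.28571)
M(c) = -15
b(q, o) = -15
-9 + b((3 + u(1, -5))**2, -7)*34 = -9 - 15*34 = -9 - 510 = -519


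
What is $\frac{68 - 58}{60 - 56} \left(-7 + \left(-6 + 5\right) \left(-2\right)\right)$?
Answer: $- \frac{25}{2} \approx -12.5$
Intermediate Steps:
$\frac{68 - 58}{60 - 56} \left(-7 + \left(-6 + 5\right) \left(-2\right)\right) = \frac{10}{4} \left(-7 - -2\right) = 10 \cdot \frac{1}{4} \left(-7 + 2\right) = \frac{5}{2} \left(-5\right) = - \frac{25}{2}$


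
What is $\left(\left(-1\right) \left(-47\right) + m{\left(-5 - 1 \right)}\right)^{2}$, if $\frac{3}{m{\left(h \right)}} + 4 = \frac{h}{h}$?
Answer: $2116$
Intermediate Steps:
$m{\left(h \right)} = -1$ ($m{\left(h \right)} = \frac{3}{-4 + \frac{h}{h}} = \frac{3}{-4 + 1} = \frac{3}{-3} = 3 \left(- \frac{1}{3}\right) = -1$)
$\left(\left(-1\right) \left(-47\right) + m{\left(-5 - 1 \right)}\right)^{2} = \left(\left(-1\right) \left(-47\right) - 1\right)^{2} = \left(47 - 1\right)^{2} = 46^{2} = 2116$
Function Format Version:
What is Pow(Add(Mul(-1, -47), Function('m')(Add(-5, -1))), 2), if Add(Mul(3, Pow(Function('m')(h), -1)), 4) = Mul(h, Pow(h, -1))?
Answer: 2116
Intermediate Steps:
Function('m')(h) = -1 (Function('m')(h) = Mul(3, Pow(Add(-4, Mul(h, Pow(h, -1))), -1)) = Mul(3, Pow(Add(-4, 1), -1)) = Mul(3, Pow(-3, -1)) = Mul(3, Rational(-1, 3)) = -1)
Pow(Add(Mul(-1, -47), Function('m')(Add(-5, -1))), 2) = Pow(Add(Mul(-1, -47), -1), 2) = Pow(Add(47, -1), 2) = Pow(46, 2) = 2116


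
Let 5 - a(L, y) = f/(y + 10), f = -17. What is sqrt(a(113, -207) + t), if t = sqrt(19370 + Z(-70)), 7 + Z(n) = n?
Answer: sqrt(190696 + 38809*sqrt(19293))/197 ≈ 11.992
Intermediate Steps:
Z(n) = -7 + n
t = sqrt(19293) (t = sqrt(19370 + (-7 - 70)) = sqrt(19370 - 77) = sqrt(19293) ≈ 138.90)
a(L, y) = 5 + 17/(10 + y) (a(L, y) = 5 - (-17)/(y + 10) = 5 - (-17)/(10 + y) = 5 + 17/(10 + y))
sqrt(a(113, -207) + t) = sqrt((67 + 5*(-207))/(10 - 207) + sqrt(19293)) = sqrt((67 - 1035)/(-197) + sqrt(19293)) = sqrt(-1/197*(-968) + sqrt(19293)) = sqrt(968/197 + sqrt(19293))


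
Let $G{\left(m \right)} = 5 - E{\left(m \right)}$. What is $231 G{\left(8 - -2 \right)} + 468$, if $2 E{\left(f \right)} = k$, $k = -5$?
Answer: $\frac{4401}{2} \approx 2200.5$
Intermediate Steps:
$E{\left(f \right)} = - \frac{5}{2}$ ($E{\left(f \right)} = \frac{1}{2} \left(-5\right) = - \frac{5}{2}$)
$G{\left(m \right)} = \frac{15}{2}$ ($G{\left(m \right)} = 5 - - \frac{5}{2} = 5 + \frac{5}{2} = \frac{15}{2}$)
$231 G{\left(8 - -2 \right)} + 468 = 231 \cdot \frac{15}{2} + 468 = \frac{3465}{2} + 468 = \frac{4401}{2}$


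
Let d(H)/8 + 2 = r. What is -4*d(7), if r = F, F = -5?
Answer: 224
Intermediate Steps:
r = -5
d(H) = -56 (d(H) = -16 + 8*(-5) = -16 - 40 = -56)
-4*d(7) = -4*(-56) = 224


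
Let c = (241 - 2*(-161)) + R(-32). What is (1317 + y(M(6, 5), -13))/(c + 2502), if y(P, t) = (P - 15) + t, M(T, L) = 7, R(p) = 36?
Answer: 1296/3101 ≈ 0.41793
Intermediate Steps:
c = 599 (c = (241 - 2*(-161)) + 36 = (241 + 322) + 36 = 563 + 36 = 599)
y(P, t) = -15 + P + t (y(P, t) = (-15 + P) + t = -15 + P + t)
(1317 + y(M(6, 5), -13))/(c + 2502) = (1317 + (-15 + 7 - 13))/(599 + 2502) = (1317 - 21)/3101 = 1296*(1/3101) = 1296/3101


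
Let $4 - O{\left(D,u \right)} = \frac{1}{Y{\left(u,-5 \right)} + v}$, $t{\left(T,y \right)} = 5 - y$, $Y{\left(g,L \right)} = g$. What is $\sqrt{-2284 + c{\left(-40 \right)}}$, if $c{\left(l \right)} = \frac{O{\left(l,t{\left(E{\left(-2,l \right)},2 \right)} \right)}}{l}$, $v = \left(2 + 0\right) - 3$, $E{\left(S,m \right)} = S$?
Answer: $\frac{3 i \sqrt{101515}}{20} \approx 47.792 i$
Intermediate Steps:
$v = -1$ ($v = 2 - 3 = -1$)
$O{\left(D,u \right)} = 4 - \frac{1}{-1 + u}$ ($O{\left(D,u \right)} = 4 - \frac{1}{u - 1} = 4 - \frac{1}{-1 + u}$)
$c{\left(l \right)} = \frac{7}{2 l}$ ($c{\left(l \right)} = \frac{\frac{1}{-1 + \left(5 - 2\right)} \left(-5 + 4 \left(5 - 2\right)\right)}{l} = \frac{\frac{1}{-1 + 3} \left(-5 + 4 \cdot 3\right)}{l} = \frac{\frac{1}{2} \left(-5 + 12\right)}{l} = \frac{\frac{1}{2} \cdot 7}{l} = \frac{7}{2 l}$)
$\sqrt{-2284 + c{\left(-40 \right)}} = \sqrt{-2284 + \frac{7}{2 \left(-40\right)}} = \sqrt{-2284 + \frac{7}{2} \left(- \frac{1}{40}\right)} = \sqrt{-2284 - \frac{7}{80}} = \sqrt{- \frac{182727}{80}} = \frac{3 i \sqrt{101515}}{20}$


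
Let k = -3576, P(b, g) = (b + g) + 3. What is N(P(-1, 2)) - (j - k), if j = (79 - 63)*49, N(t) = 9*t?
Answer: -4324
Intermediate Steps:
P(b, g) = 3 + b + g
j = 784 (j = 16*49 = 784)
N(P(-1, 2)) - (j - k) = 9*(3 - 1 + 2) - (784 - 1*(-3576)) = 9*4 - (784 + 3576) = 36 - 1*4360 = 36 - 4360 = -4324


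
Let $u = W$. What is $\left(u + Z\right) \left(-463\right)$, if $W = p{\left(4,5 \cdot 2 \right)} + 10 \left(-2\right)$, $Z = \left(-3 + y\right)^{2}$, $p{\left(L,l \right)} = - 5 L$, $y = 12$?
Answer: $-18983$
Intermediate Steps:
$Z = 81$ ($Z = \left(-3 + 12\right)^{2} = 9^{2} = 81$)
$W = -40$ ($W = \left(-5\right) 4 + 10 \left(-2\right) = -20 - 20 = -40$)
$u = -40$
$\left(u + Z\right) \left(-463\right) = \left(-40 + 81\right) \left(-463\right) = 41 \left(-463\right) = -18983$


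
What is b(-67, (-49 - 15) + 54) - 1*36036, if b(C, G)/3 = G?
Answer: -36066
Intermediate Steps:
b(C, G) = 3*G
b(-67, (-49 - 15) + 54) - 1*36036 = 3*((-49 - 15) + 54) - 1*36036 = 3*(-64 + 54) - 36036 = 3*(-10) - 36036 = -30 - 36036 = -36066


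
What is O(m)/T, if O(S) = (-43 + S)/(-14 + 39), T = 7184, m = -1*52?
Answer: -19/35920 ≈ -0.00052895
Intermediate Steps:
m = -52
O(S) = -43/25 + S/25 (O(S) = (-43 + S)/25 = (-43 + S)*(1/25) = -43/25 + S/25)
O(m)/T = (-43/25 + (1/25)*(-52))/7184 = (-43/25 - 52/25)*(1/7184) = -19/5*1/7184 = -19/35920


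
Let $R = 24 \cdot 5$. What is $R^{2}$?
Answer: $14400$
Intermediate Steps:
$R = 120$
$R^{2} = 120^{2} = 14400$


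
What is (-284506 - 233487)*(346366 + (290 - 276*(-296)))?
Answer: -221883337536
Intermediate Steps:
(-284506 - 233487)*(346366 + (290 - 276*(-296))) = -517993*(346366 + (290 + 81696)) = -517993*(346366 + 81986) = -517993*428352 = -221883337536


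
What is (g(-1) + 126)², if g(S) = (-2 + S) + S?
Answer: 14884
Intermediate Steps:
g(S) = -2 + 2*S
(g(-1) + 126)² = ((-2 + 2*(-1)) + 126)² = ((-2 - 2) + 126)² = (-4 + 126)² = 122² = 14884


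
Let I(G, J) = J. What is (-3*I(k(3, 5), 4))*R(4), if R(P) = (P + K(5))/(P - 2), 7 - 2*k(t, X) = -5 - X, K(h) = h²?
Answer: -174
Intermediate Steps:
k(t, X) = 6 + X/2 (k(t, X) = 7/2 - (-5 - X)/2 = 7/2 + (5/2 + X/2) = 6 + X/2)
R(P) = (25 + P)/(-2 + P) (R(P) = (P + 5²)/(P - 2) = (P + 25)/(-2 + P) = (25 + P)/(-2 + P))
(-3*I(k(3, 5), 4))*R(4) = (-3*4)*((25 + 4)/(-2 + 4)) = -12*29/2 = -174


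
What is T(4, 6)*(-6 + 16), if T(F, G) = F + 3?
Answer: 70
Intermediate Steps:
T(F, G) = 3 + F
T(4, 6)*(-6 + 16) = (3 + 4)*(-6 + 16) = 7*10 = 70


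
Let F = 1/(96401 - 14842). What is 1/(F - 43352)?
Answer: -81559/3535745767 ≈ -2.3067e-5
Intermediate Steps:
F = 1/81559 ≈ 1.2261e-5
1/(F - 43352) = 1/(1/81559 - 43352) = 1/(-3535745767/81559) = -81559/3535745767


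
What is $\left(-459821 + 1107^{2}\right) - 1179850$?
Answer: $-414222$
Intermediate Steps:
$\left(-459821 + 1107^{2}\right) - 1179850 = \left(-459821 + 1225449\right) - 1179850 = 765628 - 1179850 = -414222$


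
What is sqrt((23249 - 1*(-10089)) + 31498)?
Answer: 6*sqrt(1801) ≈ 254.63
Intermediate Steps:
sqrt((23249 - 1*(-10089)) + 31498) = sqrt((23249 + 10089) + 31498) = sqrt(33338 + 31498) = sqrt(64836) = 6*sqrt(1801)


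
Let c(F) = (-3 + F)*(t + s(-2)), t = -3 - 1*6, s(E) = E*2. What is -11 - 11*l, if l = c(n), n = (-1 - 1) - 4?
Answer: -1298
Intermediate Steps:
s(E) = 2*E
t = -9 (t = -3 - 6 = -9)
n = -6 (n = -2 - 4 = -6)
c(F) = 39 - 13*F (c(F) = (-3 + F)*(-9 + 2*(-2)) = (-3 + F)*(-9 - 4) = (-3 + F)*(-13) = 39 - 13*F)
l = 117 (l = 39 - 13*(-6) = 39 + 78 = 117)
-11 - 11*l = -11 - 11*117 = -11 - 1287 = -1298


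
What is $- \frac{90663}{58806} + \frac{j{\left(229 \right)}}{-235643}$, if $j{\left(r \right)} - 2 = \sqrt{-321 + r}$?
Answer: $- \frac{7121406307}{4619074086} - \frac{2 i \sqrt{23}}{235643} \approx -1.5417 - 4.0704 \cdot 10^{-5} i$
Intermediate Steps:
$j{\left(r \right)} = 2 + \sqrt{-321 + r}$
$- \frac{90663}{58806} + \frac{j{\left(229 \right)}}{-235643} = - \frac{90663}{58806} + \frac{2 + \sqrt{-321 + 229}}{-235643} = \left(-90663\right) \frac{1}{58806} + \left(2 + \sqrt{-92}\right) \left(- \frac{1}{235643}\right) = - \frac{30221}{19602} + \left(2 + 2 i \sqrt{23}\right) \left(- \frac{1}{235643}\right) = - \frac{30221}{19602} - \left(\frac{2}{235643} + \frac{2 i \sqrt{23}}{235643}\right) = - \frac{7121406307}{4619074086} - \frac{2 i \sqrt{23}}{235643}$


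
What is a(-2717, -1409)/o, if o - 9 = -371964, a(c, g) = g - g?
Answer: 0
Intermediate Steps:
a(c, g) = 0
o = -371955 (o = 9 - 371964 = -371955)
a(-2717, -1409)/o = 0/(-371955) = 0*(-1/371955) = 0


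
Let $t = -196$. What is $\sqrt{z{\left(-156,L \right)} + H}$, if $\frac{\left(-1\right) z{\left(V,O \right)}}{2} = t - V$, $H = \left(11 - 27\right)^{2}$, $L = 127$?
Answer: $4 \sqrt{21} \approx 18.33$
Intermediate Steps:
$H = 256$ ($H = \left(-16\right)^{2} = 256$)
$z{\left(V,O \right)} = 392 + 2 V$ ($z{\left(V,O \right)} = - 2 \left(-196 - V\right) = 392 + 2 V$)
$\sqrt{z{\left(-156,L \right)} + H} = \sqrt{\left(392 + 2 \left(-156\right)\right) + 256} = \sqrt{\left(392 - 312\right) + 256} = \sqrt{80 + 256} = \sqrt{336} = 4 \sqrt{21}$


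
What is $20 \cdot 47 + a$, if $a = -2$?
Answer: $938$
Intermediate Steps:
$20 \cdot 47 + a = 20 \cdot 47 - 2 = 940 - 2 = 938$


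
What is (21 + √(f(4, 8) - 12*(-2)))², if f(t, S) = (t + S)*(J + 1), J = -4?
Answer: 429 + 84*I*√3 ≈ 429.0 + 145.49*I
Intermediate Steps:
f(t, S) = -3*S - 3*t (f(t, S) = (t + S)*(-4 + 1) = (S + t)*(-3) = -3*S - 3*t)
(21 + √(f(4, 8) - 12*(-2)))² = (21 + √((-3*8 - 3*4) - 12*(-2)))² = (21 + √((-24 - 12) + 24))² = (21 + √(-36 + 24))² = (21 + √(-12))² = (21 + 2*I*√3)²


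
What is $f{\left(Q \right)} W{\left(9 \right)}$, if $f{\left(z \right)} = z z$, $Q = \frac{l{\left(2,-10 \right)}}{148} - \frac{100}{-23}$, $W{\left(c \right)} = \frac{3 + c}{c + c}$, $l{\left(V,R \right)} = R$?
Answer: $\frac{53071225}{4345206} \approx 12.214$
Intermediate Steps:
$W{\left(c \right)} = \frac{3 + c}{2 c}$
$Q = \frac{7285}{1702}$ ($Q = - \frac{10}{148} - \frac{100}{-23} = \left(-10\right) \frac{1}{148} - - \frac{100}{23} = - \frac{5}{74} + \frac{100}{23} = \frac{7285}{1702} \approx 4.2803$)
$f{\left(z \right)} = z^{2}$
$f{\left(Q \right)} W{\left(9 \right)} = \left(\frac{7285}{1702}\right)^{2} \frac{3 + 9}{2 \cdot 9} = \frac{53071225 \cdot \frac{1}{2} \cdot \frac{1}{9} \cdot 12}{2896804} = \frac{53071225}{2896804} \cdot \frac{2}{3} = \frac{53071225}{4345206}$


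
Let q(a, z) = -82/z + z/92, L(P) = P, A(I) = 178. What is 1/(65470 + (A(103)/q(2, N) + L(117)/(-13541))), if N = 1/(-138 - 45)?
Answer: 28272826315/1851022029923863 ≈ 1.5274e-5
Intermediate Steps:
N = -1/183 (N = 1/(-183) = -1/183 ≈ -0.0054645)
q(a, z) = -82/z + z/92 (q(a, z) = -82/z + z*(1/92) = -82/z + z/92)
1/(65470 + (A(103)/q(2, N) + L(117)/(-13541))) = 1/(65470 + (178/(-82/(-1/183) + (1/92)*(-1/183)) + 117/(-13541))) = 1/(65470 + (178/(-82*(-183) - 1/16836) + 117*(-1/13541))) = 1/(65470 + (178/(15006 - 1/16836) - 117/13541)) = 1/(65470 + (178/(252641015/16836) - 117/13541)) = 1/(65470 + (178*(16836/252641015) - 117/13541)) = 1/(65470 + (2996808/252641015 - 117/13541)) = 1/(65470 + 91080813/28272826315) = 1/(1851022029923863/28272826315) = 28272826315/1851022029923863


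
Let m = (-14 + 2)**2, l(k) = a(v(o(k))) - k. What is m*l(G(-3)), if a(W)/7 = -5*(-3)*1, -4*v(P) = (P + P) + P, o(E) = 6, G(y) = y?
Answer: 15552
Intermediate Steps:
v(P) = -3*P/4 (v(P) = -((P + P) + P)/4 = -(2*P + P)/4 = -3*P/4)
a(W) = 105 (a(W) = 7*(-5*(-3)*1) = 7*(15*1) = 7*15 = 105)
l(k) = 105 - k
m = 144 (m = (-12)**2 = 144)
m*l(G(-3)) = 144*(105 - 1*(-3)) = 144*(105 + 3) = 144*108 = 15552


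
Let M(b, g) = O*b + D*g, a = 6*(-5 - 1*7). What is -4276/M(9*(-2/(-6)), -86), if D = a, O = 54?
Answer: -2138/3177 ≈ -0.67296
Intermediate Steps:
a = -72 (a = 6*(-5 - 7) = 6*(-12) = -72)
D = -72
M(b, g) = -72*g + 54*b (M(b, g) = 54*b - 72*g = -72*g + 54*b)
-4276/M(9*(-2/(-6)), -86) = -4276/(-72*(-86) + 54*(9*(-2/(-6)))) = -4276/(6192 + 54*(9*(-2*(-⅙)))) = -4276/(6192 + 54*(9*(⅓))) = -4276/(6192 + 54*3) = -4276/(6192 + 162) = -4276/6354 = -4276*1/6354 = -2138/3177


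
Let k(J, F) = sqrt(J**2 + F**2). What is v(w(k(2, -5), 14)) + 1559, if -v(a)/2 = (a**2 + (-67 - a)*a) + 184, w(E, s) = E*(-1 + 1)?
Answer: 1191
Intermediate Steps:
k(J, F) = sqrt(F**2 + J**2)
w(E, s) = 0 (w(E, s) = E*0 = 0)
v(a) = -368 - 2*a**2 - 2*a*(-67 - a) (v(a) = -2*((a**2 + (-67 - a)*a) + 184) = -2*((a**2 + a*(-67 - a)) + 184) = -2*(184 + a**2 + a*(-67 - a)) = -368 - 2*a**2 - 2*a*(-67 - a))
v(w(k(2, -5), 14)) + 1559 = (-368 + 134*0) + 1559 = (-368 + 0) + 1559 = -368 + 1559 = 1191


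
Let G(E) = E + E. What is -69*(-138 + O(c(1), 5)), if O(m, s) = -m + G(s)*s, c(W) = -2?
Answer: 5934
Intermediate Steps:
G(E) = 2*E
O(m, s) = -m + 2*s² (O(m, s) = -m + (2*s)*s = -m + 2*s²)
-69*(-138 + O(c(1), 5)) = -69*(-138 + (-1*(-2) + 2*5²)) = -69*(-138 + (2 + 2*25)) = -69*(-138 + (2 + 50)) = -69*(-138 + 52) = -69*(-86) = 5934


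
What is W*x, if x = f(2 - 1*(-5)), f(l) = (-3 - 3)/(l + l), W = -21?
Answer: 9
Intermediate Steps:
f(l) = -3/l (f(l) = -6*1/(2*l) = -3/l)
x = -3/7 (x = -3/(2 - 1*(-5)) = -3/(2 + 5) = -3/7 ≈ -0.42857)
W*x = -21*(-3/7) = 9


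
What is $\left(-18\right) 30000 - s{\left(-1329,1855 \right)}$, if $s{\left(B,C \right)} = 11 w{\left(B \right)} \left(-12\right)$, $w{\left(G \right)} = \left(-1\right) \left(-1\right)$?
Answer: $-539868$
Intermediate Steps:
$w{\left(G \right)} = 1$
$s{\left(B,C \right)} = -132$ ($s{\left(B,C \right)} = 11 \cdot 1 \left(-12\right) = 11 \left(-12\right) = -132$)
$\left(-18\right) 30000 - s{\left(-1329,1855 \right)} = \left(-18\right) 30000 - -132 = -540000 + 132 = -539868$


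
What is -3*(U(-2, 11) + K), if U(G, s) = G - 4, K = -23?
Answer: 87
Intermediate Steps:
U(G, s) = -4 + G
-3*(U(-2, 11) + K) = -3*((-4 - 2) - 23) = -3*(-6 - 23) = -3*(-29) = 87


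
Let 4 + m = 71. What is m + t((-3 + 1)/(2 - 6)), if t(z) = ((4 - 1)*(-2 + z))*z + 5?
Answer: 279/4 ≈ 69.750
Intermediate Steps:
m = 67 (m = -4 + 71 = 67)
t(z) = 5 + z*(-6 + 3*z) (t(z) = (3*(-2 + z))*z + 5 = (-6 + 3*z)*z + 5 = z*(-6 + 3*z) + 5 = 5 + z*(-6 + 3*z))
m + t((-3 + 1)/(2 - 6)) = 67 + (5 - 6*(-3 + 1)/(2 - 6) + 3*((-3 + 1)/(2 - 6))**2) = 67 + (5 - (-12)/(-4) + 3*(-2/(-4))**2) = 67 + (5 - (-12)*(-1)/4 + 3*(-2*(-1/4))**2) = 67 + (5 - 6*1/2 + 3*(1/2)**2) = 67 + (5 - 3 + 3*(1/4)) = 67 + (5 - 3 + 3/4) = 67 + 11/4 = 279/4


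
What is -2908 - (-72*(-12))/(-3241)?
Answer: -9423964/3241 ≈ -2907.7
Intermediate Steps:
-2908 - (-72*(-12))/(-3241) = -2908 - 864*(-1)/3241 = -2908 - 1*(-864/3241) = -2908 + 864/3241 = -9423964/3241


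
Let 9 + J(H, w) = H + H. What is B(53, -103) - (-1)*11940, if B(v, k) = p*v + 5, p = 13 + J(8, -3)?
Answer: 13005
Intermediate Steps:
J(H, w) = -9 + 2*H (J(H, w) = -9 + (H + H) = -9 + 2*H)
p = 20 (p = 13 + (-9 + 2*8) = 13 + (-9 + 16) = 13 + 7 = 20)
B(v, k) = 5 + 20*v (B(v, k) = 20*v + 5 = 5 + 20*v)
B(53, -103) - (-1)*11940 = (5 + 20*53) - (-1)*11940 = (5 + 1060) - 1*(-11940) = 1065 + 11940 = 13005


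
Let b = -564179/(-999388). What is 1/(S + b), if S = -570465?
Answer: -999388/570115311241 ≈ -1.7530e-6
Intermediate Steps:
b = 564179/999388 (b = -564179*(-1/999388) = 564179/999388 ≈ 0.56452)
1/(S + b) = 1/(-570465 + 564179/999388) = 1/(-570115311241/999388) = -999388/570115311241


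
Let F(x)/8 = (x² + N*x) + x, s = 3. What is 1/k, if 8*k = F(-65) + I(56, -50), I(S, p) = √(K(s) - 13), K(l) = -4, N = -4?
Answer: 16640/73548801 - 8*I*√17/1250329617 ≈ 0.00022624 - 2.6381e-8*I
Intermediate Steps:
I(S, p) = I*√17 (I(S, p) = √(-4 - 13) = √(-17) = I*√17)
F(x) = -24*x + 8*x² (F(x) = 8*((x² - 4*x) + x) = 8*(x² - 3*x) = -24*x + 8*x²)
k = 4420 + I*√17/8 (k = (8*(-65)*(-3 - 65) + I*√17)/8 = (8*(-65)*(-68) + I*√17)/8 = (35360 + I*√17)/8 = 4420 + I*√17/8 ≈ 4420.0 + 0.51539*I)
1/k = 1/(4420 + I*√17/8)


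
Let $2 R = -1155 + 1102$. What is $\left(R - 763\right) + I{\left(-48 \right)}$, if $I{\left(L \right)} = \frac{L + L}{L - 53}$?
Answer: $- \frac{159287}{202} \approx -788.55$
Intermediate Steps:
$I{\left(L \right)} = \frac{2 L}{-53 + L}$
$R = - \frac{53}{2}$ ($R = \frac{-1155 + 1102}{2} = \frac{1}{2} \left(-53\right) = - \frac{53}{2} \approx -26.5$)
$\left(R - 763\right) + I{\left(-48 \right)} = \left(- \frac{53}{2} - 763\right) + 2 \left(-48\right) \frac{1}{-53 - 48} = - \frac{1579}{2} + 2 \left(-48\right) \frac{1}{-101} = - \frac{1579}{2} + 2 \left(-48\right) \left(- \frac{1}{101}\right) = - \frac{1579}{2} + \frac{96}{101} = - \frac{159287}{202}$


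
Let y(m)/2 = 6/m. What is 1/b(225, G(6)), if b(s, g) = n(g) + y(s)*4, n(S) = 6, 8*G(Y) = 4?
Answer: 75/466 ≈ 0.16094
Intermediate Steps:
y(m) = 12/m (y(m) = 2*(6/m) = 12/m)
G(Y) = ½ (G(Y) = (⅛)*4 = ½)
b(s, g) = 6 + 48/s (b(s, g) = 6 + (12/s)*4 = 6 + 48/s)
1/b(225, G(6)) = 1/(6 + 48/225) = 1/(6 + 48*(1/225)) = 1/(6 + 16/75) = 1/(466/75) = 75/466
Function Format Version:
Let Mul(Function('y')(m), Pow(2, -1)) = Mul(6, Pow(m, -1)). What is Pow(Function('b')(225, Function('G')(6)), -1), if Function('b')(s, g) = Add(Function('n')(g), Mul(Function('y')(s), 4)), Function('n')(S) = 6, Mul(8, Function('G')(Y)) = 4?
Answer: Rational(75, 466) ≈ 0.16094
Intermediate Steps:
Function('y')(m) = Mul(12, Pow(m, -1)) (Function('y')(m) = Mul(2, Mul(6, Pow(m, -1))) = Mul(12, Pow(m, -1)))
Function('G')(Y) = Rational(1, 2) (Function('G')(Y) = Mul(Rational(1, 8), 4) = Rational(1, 2))
Function('b')(s, g) = Add(6, Mul(48, Pow(s, -1))) (Function('b')(s, g) = Add(6, Mul(Mul(12, Pow(s, -1)), 4)) = Add(6, Mul(48, Pow(s, -1))))
Pow(Function('b')(225, Function('G')(6)), -1) = Pow(Add(6, Mul(48, Pow(225, -1))), -1) = Pow(Add(6, Mul(48, Rational(1, 225))), -1) = Pow(Add(6, Rational(16, 75)), -1) = Pow(Rational(466, 75), -1) = Rational(75, 466)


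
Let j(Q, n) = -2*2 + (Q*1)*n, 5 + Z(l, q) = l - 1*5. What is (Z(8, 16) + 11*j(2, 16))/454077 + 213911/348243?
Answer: 10804291945/17569904079 ≈ 0.61493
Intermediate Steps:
Z(l, q) = -10 + l (Z(l, q) = -5 + (l - 1*5) = -5 + (l - 5) = -5 + (-5 + l) = -10 + l)
j(Q, n) = -4 + Q*n
(Z(8, 16) + 11*j(2, 16))/454077 + 213911/348243 = ((-10 + 8) + 11*(-4 + 2*16))/454077 + 213911/348243 = (-2 + 11*(-4 + 32))*(1/454077) + 213911*(1/348243) = (-2 + 11*28)*(1/454077) + 213911/348243 = (-2 + 308)*(1/454077) + 213911/348243 = 306*(1/454077) + 213911/348243 = 34/50453 + 213911/348243 = 10804291945/17569904079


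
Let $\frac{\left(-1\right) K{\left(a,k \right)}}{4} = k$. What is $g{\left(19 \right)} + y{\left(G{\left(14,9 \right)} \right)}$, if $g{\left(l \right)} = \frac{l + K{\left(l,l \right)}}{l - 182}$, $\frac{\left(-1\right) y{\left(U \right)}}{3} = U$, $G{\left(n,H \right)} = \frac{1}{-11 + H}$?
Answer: $\frac{603}{326} \approx 1.8497$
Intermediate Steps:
$K{\left(a,k \right)} = - 4 k$
$y{\left(U \right)} = - 3 U$
$g{\left(l \right)} = - \frac{3 l}{-182 + l}$ ($g{\left(l \right)} = \frac{l - 4 l}{l - 182} = \frac{\left(-3\right) l}{-182 + l} = - \frac{3 l}{-182 + l}$)
$g{\left(19 \right)} + y{\left(G{\left(14,9 \right)} \right)} = \left(-3\right) 19 \frac{1}{-182 + 19} - \frac{3}{-11 + 9} = \left(-3\right) 19 \frac{1}{-163} - \frac{3}{-2} = \left(-3\right) 19 \left(- \frac{1}{163}\right) - - \frac{3}{2} = \frac{57}{163} + \frac{3}{2} = \frac{603}{326}$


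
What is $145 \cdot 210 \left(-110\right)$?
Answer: $-3349500$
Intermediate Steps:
$145 \cdot 210 \left(-110\right) = 30450 \left(-110\right) = -3349500$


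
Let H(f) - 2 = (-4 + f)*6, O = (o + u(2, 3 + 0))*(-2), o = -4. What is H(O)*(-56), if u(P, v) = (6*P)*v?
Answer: 22736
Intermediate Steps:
u(P, v) = 6*P*v
O = -64 (O = (-4 + 6*2*(3 + 0))*(-2) = (-4 + 6*2*3)*(-2) = (-4 + 36)*(-2) = 32*(-2) = -64)
H(f) = -22 + 6*f (H(f) = 2 + (-4 + f)*6 = 2 + (-24 + 6*f) = -22 + 6*f)
H(O)*(-56) = (-22 + 6*(-64))*(-56) = (-22 - 384)*(-56) = -406*(-56) = 22736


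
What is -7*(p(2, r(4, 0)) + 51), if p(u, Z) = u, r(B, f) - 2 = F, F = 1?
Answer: -371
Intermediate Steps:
r(B, f) = 3 (r(B, f) = 2 + 1 = 3)
-7*(p(2, r(4, 0)) + 51) = -7*(2 + 51) = -7*53 = -1*371 = -371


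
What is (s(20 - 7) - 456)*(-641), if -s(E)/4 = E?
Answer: 325628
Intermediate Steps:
s(E) = -4*E
(s(20 - 7) - 456)*(-641) = (-4*(20 - 7) - 456)*(-641) = (-4*13 - 456)*(-641) = (-52 - 456)*(-641) = -508*(-641) = 325628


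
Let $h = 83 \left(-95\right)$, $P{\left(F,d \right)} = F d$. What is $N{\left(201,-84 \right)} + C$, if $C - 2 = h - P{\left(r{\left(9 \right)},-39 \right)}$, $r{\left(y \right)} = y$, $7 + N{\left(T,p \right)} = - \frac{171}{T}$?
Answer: $- \frac{505170}{67} \approx -7539.9$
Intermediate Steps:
$N{\left(T,p \right)} = -7 - \frac{171}{T}$
$h = -7885$
$C = -7532$ ($C = 2 - \left(7885 + 9 \left(-39\right)\right) = 2 - 7534 = -7532$)
$N{\left(201,-84 \right)} + C = \left(-7 - \frac{171}{201}\right) - 7532 = \left(-7 - \frac{57}{67}\right) - 7532 = - \frac{526}{67} - 7532 = - \frac{505170}{67}$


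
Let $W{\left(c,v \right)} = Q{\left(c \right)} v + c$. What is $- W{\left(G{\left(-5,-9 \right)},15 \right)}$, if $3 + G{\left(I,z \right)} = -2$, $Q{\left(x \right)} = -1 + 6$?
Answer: $-70$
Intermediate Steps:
$Q{\left(x \right)} = 5$
$G{\left(I,z \right)} = -5$ ($G{\left(I,z \right)} = -3 - 2 = -5$)
$W{\left(c,v \right)} = c + 5 v$ ($W{\left(c,v \right)} = 5 v + c = c + 5 v$)
$- W{\left(G{\left(-5,-9 \right)},15 \right)} = - (-5 + 5 \cdot 15) = - (-5 + 75) = \left(-1\right) 70 = -70$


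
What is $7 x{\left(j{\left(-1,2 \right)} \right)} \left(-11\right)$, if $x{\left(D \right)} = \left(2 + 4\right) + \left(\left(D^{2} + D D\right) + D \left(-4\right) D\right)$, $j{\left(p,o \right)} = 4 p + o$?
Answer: $154$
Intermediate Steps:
$j{\left(p,o \right)} = o + 4 p$
$x{\left(D \right)} = 6 - 2 D^{2}$ ($x{\left(D \right)} = 6 + \left(\left(D^{2} + D^{2}\right) + - 4 D D\right) = 6 + \left(2 D^{2} - 4 D^{2}\right) = 6 - 2 D^{2}$)
$7 x{\left(j{\left(-1,2 \right)} \right)} \left(-11\right) = 7 \left(6 - 2 \left(2 + 4 \left(-1\right)\right)^{2}\right) \left(-11\right) = 7 \left(6 - 2 \left(2 - 4\right)^{2}\right) \left(-11\right) = 7 \left(6 - 2 \left(-2\right)^{2}\right) \left(-11\right) = 7 \left(6 - 8\right) \left(-11\right) = 7 \left(-2\right) \left(-11\right) = \left(-14\right) \left(-11\right) = 154$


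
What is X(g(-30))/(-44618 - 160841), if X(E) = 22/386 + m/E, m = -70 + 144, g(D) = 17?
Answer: -14469/674110979 ≈ -2.1464e-5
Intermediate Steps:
m = 74
X(E) = 11/193 + 74/E (X(E) = 22/386 + 74/E = 22*(1/386) + 74/E = 11/193 + 74/E)
X(g(-30))/(-44618 - 160841) = (11/193 + 74/17)/(-44618 - 160841) = (11/193 + 74*(1/17))/(-205459) = (11/193 + 74/17)*(-1/205459) = (14469/3281)*(-1/205459) = -14469/674110979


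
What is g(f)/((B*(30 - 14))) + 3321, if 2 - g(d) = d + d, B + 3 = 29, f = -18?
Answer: 690787/208 ≈ 3321.1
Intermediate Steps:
B = 26 (B = -3 + 29 = 26)
g(d) = 2 - 2*d (g(d) = 2 - (d + d) = 2 - 2*d)
g(f)/((B*(30 - 14))) + 3321 = (2 - 2*(-18))/((26*(30 - 14))) + 3321 = (2 + 36)/((26*16)) + 3321 = 38/416 + 3321 = 38*(1/416) + 3321 = 19/208 + 3321 = 690787/208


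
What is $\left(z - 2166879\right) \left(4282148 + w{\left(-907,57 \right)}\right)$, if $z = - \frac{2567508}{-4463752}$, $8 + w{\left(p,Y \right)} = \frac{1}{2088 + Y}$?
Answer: $- \frac{1480715120889312560875}{159579134} \approx -9.2789 \cdot 10^{12}$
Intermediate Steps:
$w{\left(p,Y \right)} = -8 + \frac{1}{2088 + Y}$
$z = \frac{641877}{1115938}$ ($z = \left(-2567508\right) \left(- \frac{1}{4463752}\right) = \frac{641877}{1115938} \approx 0.57519$)
$\left(z - 2166879\right) \left(4282148 + w{\left(-907,57 \right)}\right) = \left(\frac{641877}{1115938} - 2166879\right) \left(4282148 + \frac{-16703 - 456}{2088 + 57}\right) = - \frac{2418101975625 \left(4282148 + \frac{-16703 - 456}{2145}\right)}{1115938} = - \frac{2418101975625 \left(4282148 + \frac{1}{2145} \left(-17159\right)\right)}{1115938} = - \frac{2418101975625 \left(4282148 - \frac{17159}{2145}\right)}{1115938} = \left(- \frac{2418101975625}{1115938}\right) \frac{9185190301}{2145} = - \frac{1480715120889312560875}{159579134}$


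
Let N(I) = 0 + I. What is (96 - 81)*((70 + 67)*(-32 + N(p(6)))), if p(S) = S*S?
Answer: 8220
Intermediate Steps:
p(S) = S²
N(I) = I
(96 - 81)*((70 + 67)*(-32 + N(p(6)))) = (96 - 81)*((70 + 67)*(-32 + 6²)) = 15*(137*(-32 + 36)) = 15*(137*4) = 15*548 = 8220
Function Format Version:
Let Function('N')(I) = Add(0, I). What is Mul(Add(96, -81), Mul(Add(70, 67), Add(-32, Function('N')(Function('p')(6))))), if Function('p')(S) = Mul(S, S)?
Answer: 8220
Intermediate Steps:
Function('p')(S) = Pow(S, 2)
Function('N')(I) = I
Mul(Add(96, -81), Mul(Add(70, 67), Add(-32, Function('N')(Function('p')(6))))) = Mul(Add(96, -81), Mul(Add(70, 67), Add(-32, Pow(6, 2)))) = Mul(15, Mul(137, Add(-32, 36))) = Mul(15, Mul(137, 4)) = Mul(15, 548) = 8220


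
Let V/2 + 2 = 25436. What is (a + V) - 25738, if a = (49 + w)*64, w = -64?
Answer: 24170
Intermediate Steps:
V = 50868 (V = -4 + 2*25436 = -4 + 50872 = 50868)
a = -960 (a = (49 - 64)*64 = -15*64 = -960)
(a + V) - 25738 = (-960 + 50868) - 25738 = 49908 - 25738 = 24170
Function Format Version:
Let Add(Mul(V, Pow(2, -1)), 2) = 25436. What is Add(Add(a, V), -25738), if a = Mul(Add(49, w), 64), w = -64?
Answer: 24170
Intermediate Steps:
V = 50868 (V = Add(-4, Mul(2, 25436)) = Add(-4, 50872) = 50868)
a = -960 (a = Mul(Add(49, -64), 64) = Mul(-15, 64) = -960)
Add(Add(a, V), -25738) = Add(Add(-960, 50868), -25738) = Add(49908, -25738) = 24170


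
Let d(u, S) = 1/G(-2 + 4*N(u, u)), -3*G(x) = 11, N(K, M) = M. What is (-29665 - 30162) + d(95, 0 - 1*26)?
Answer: -658100/11 ≈ -59827.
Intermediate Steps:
G(x) = -11/3 (G(x) = -1/3*11 = -11/3)
d(u, S) = -3/11 (d(u, S) = 1/(-11/3) = -3/11)
(-29665 - 30162) + d(95, 0 - 1*26) = (-29665 - 30162) - 3/11 = -59827 - 3/11 = -658100/11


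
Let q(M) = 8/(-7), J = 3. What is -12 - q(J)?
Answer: -76/7 ≈ -10.857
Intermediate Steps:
q(M) = -8/7 (q(M) = 8*(-1/7) = -8/7)
-12 - q(J) = -12 - 1*(-8/7) = -12 + 8/7 = -76/7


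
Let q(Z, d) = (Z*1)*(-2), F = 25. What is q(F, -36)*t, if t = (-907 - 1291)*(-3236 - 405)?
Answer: -400145900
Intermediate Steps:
q(Z, d) = -2*Z (q(Z, d) = Z*(-2) = -2*Z)
t = 8002918 (t = -2198*(-3641) = 8002918)
q(F, -36)*t = -2*25*8002918 = -50*8002918 = -400145900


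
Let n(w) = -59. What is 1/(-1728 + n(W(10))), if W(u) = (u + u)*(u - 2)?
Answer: -1/1787 ≈ -0.00055960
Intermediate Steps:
W(u) = 2*u*(-2 + u) (W(u) = (2*u)*(-2 + u) = 2*u*(-2 + u))
1/(-1728 + n(W(10))) = 1/(-1728 - 59) = 1/(-1787) = -1/1787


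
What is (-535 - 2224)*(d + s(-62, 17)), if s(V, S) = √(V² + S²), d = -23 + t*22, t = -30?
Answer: 1884397 - 2759*√4133 ≈ 1.7070e+6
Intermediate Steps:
d = -683 (d = -23 - 30*22 = -23 - 660 = -683)
s(V, S) = √(S² + V²)
(-535 - 2224)*(d + s(-62, 17)) = (-535 - 2224)*(-683 + √(17² + (-62)²)) = -2759*(-683 + √(289 + 3844)) = -2759*(-683 + √4133) = 1884397 - 2759*√4133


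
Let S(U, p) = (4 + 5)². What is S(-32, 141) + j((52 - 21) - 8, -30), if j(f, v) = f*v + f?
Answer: -586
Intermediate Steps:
S(U, p) = 81 (S(U, p) = 9² = 81)
j(f, v) = f + f*v
S(-32, 141) + j((52 - 21) - 8, -30) = 81 + ((52 - 21) - 8)*(1 - 30) = 81 + (31 - 8)*(-29) = 81 + 23*(-29) = 81 - 667 = -586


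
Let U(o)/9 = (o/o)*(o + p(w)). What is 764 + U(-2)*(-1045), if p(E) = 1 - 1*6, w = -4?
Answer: 66599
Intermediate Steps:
p(E) = -5 (p(E) = 1 - 6 = -5)
U(o) = -45 + 9*o (U(o) = 9*((o/o)*(o - 5)) = 9*(1*(-5 + o)) = 9*(-5 + o) = -45 + 9*o)
764 + U(-2)*(-1045) = 764 + (-45 + 9*(-2))*(-1045) = 764 + (-45 - 18)*(-1045) = 764 - 63*(-1045) = 764 + 65835 = 66599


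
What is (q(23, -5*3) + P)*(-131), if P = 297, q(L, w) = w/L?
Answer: -892896/23 ≈ -38822.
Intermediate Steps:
(q(23, -5*3) + P)*(-131) = (-5*3/23 + 297)*(-131) = (-15*1/23 + 297)*(-131) = (-15/23 + 297)*(-131) = (6816/23)*(-131) = -892896/23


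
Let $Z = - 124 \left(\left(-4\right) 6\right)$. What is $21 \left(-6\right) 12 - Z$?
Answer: $-4488$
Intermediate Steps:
$Z = 2976$ ($Z = \left(-124\right) \left(-24\right) = 2976$)
$21 \left(-6\right) 12 - Z = 21 \left(-6\right) 12 - 2976 = \left(-126\right) 12 - 2976 = -1512 - 2976 = -4488$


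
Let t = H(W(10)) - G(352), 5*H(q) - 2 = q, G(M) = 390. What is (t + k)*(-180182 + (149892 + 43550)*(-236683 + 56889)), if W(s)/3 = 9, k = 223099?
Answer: -7745996497039724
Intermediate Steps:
W(s) = 27 (W(s) = 3*9 = 27)
H(q) = ⅖ + q/5
t = -1921/5 (t = (⅖ + (⅕)*27) - 1*390 = (⅖ + 27/5) - 390 = 29/5 - 390 = -1921/5 ≈ -384.20)
(t + k)*(-180182 + (149892 + 43550)*(-236683 + 56889)) = (-1921/5 + 223099)*(-180182 + (149892 + 43550)*(-236683 + 56889)) = 1113574*(-180182 + 193442*(-179794))/5 = 1113574*(-180182 - 34779710948)/5 = (1113574/5)*(-34779891130) = -7745996497039724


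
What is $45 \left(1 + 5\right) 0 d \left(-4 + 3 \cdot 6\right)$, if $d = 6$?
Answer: $0$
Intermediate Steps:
$45 \left(1 + 5\right) 0 d \left(-4 + 3 \cdot 6\right) = 45 \left(1 + 5\right) 0 \cdot 6 \left(-4 + 3 \cdot 6\right) = 45 \cdot 6 \cdot 0 \cdot 6 \left(-4 + 18\right) = 45 \cdot 0 \cdot 6 \cdot 14 = 45 \cdot 0 \cdot 14 = 45 \cdot 0 = 0$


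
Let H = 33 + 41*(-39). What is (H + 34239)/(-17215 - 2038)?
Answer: -32673/19253 ≈ -1.6970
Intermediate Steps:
H = -1566 (H = 33 - 1599 = -1566)
(H + 34239)/(-17215 - 2038) = (-1566 + 34239)/(-17215 - 2038) = 32673/(-19253) = 32673*(-1/19253) = -32673/19253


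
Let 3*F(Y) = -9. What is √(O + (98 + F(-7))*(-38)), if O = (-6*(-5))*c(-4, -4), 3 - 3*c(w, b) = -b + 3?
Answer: 5*I*√146 ≈ 60.415*I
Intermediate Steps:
F(Y) = -3 (F(Y) = (⅓)*(-9) = -3)
c(w, b) = b/3 (c(w, b) = 1 - (-b + 3)/3 = 1 - (3 - b)/3 = 1 + (-1 + b/3) = b/3)
O = -40 (O = (-6*(-5))*((⅓)*(-4)) = 30*(-4/3) = -40)
√(O + (98 + F(-7))*(-38)) = √(-40 + (98 - 3)*(-38)) = √(-40 + 95*(-38)) = √(-40 - 3610) = √(-3650) = 5*I*√146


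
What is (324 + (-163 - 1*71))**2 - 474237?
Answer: -466137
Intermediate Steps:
(324 + (-163 - 1*71))**2 - 474237 = (324 + (-163 - 71))**2 - 474237 = (324 - 234)**2 - 474237 = 90**2 - 474237 = 8100 - 474237 = -466137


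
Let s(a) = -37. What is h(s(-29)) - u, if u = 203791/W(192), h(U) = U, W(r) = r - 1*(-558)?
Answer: -231541/750 ≈ -308.72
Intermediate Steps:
W(r) = 558 + r (W(r) = r + 558 = 558 + r)
u = 203791/750 (u = 203791/(558 + 192) = 203791/750 ≈ 271.72)
h(s(-29)) - u = -37 - 1*203791/750 = -37 - 203791/750 = -231541/750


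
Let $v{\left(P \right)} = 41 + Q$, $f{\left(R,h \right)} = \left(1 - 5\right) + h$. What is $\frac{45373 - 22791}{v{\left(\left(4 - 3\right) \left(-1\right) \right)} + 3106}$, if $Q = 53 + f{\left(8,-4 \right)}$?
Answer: $\frac{1613}{228} \approx 7.0746$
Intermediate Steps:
$f{\left(R,h \right)} = -4 + h$
$Q = 45$ ($Q = 53 - 8 = 45$)
$v{\left(P \right)} = 86$ ($v{\left(P \right)} = 41 + 45 = 86$)
$\frac{45373 - 22791}{v{\left(\left(4 - 3\right) \left(-1\right) \right)} + 3106} = \frac{45373 - 22791}{86 + 3106} = \frac{22582}{3192} = 22582 \cdot \frac{1}{3192} = \frac{1613}{228}$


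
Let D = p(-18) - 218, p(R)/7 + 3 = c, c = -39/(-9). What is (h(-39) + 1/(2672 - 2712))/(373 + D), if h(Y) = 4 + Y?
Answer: -4203/19720 ≈ -0.21313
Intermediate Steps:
c = 13/3 (c = -39*(-⅑) = 13/3 ≈ 4.3333)
p(R) = 28/3 (p(R) = -21 + 7*(13/3) = -21 + 91/3 = 28/3)
D = -626/3 (D = 28/3 - 218 = -626/3 ≈ -208.67)
(h(-39) + 1/(2672 - 2712))/(373 + D) = ((4 - 39) + 1/(2672 - 2712))/(373 - 626/3) = (-35 + 1/(-40))/(493/3) = (-35 - 1/40)*(3/493) = -1401/40*3/493 = -4203/19720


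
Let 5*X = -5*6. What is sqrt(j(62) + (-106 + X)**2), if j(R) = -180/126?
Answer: sqrt(614586)/7 ≈ 111.99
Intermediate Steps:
j(R) = -10/7 (j(R) = -180*1/126 = -10/7)
X = -6 (X = (-5*6)/5 = (1/5)*(-30) = -6)
sqrt(j(62) + (-106 + X)**2) = sqrt(-10/7 + (-106 - 6)**2) = sqrt(-10/7 + (-112)**2) = sqrt(-10/7 + 12544) = sqrt(87798/7) = sqrt(614586)/7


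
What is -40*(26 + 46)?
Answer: -2880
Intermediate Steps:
-40*(26 + 46) = -40*72 = -2880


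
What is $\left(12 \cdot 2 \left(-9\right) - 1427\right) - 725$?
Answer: $-2368$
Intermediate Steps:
$\left(12 \cdot 2 \left(-9\right) - 1427\right) - 725 = \left(24 \left(-9\right) - 1427\right) - 725 = \left(-216 - 1427\right) - 725 = -1643 - 725 = -2368$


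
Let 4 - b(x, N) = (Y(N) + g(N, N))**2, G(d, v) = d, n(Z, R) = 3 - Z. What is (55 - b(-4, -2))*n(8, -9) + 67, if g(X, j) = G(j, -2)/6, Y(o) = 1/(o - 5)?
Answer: -83408/441 ≈ -189.13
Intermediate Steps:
Y(o) = 1/(-5 + o)
g(X, j) = j/6
b(x, N) = 4 - (1/(-5 + N) + N/6)**2
(55 - b(-4, -2))*n(8, -9) + 67 = (55 - (4 - (6 + (-2)**2 - 5*(-2))**2/(36*(-5 - 2)**2)))*(3 - 1*8) + 67 = (55 - (4 - 1/36*(6 + 4 + 10)**2/(-7)**2))*(3 - 8) + 67 = (55 - (4 - 1/36*1/49*20**2))*(-5) + 67 = (55 - (4 - 1/36*1/49*400))*(-5) + 67 = (55 - (4 - 100/441))*(-5) + 67 = (55 - 1*1664/441)*(-5) + 67 = (55 - 1664/441)*(-5) + 67 = (22591/441)*(-5) + 67 = -112955/441 + 67 = -83408/441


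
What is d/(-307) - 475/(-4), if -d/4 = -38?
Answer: 145217/1228 ≈ 118.25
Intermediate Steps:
d = 152 (d = -4*(-38) = 152)
d/(-307) - 475/(-4) = 152/(-307) - 475/(-4) = 152*(-1/307) - 475*(-¼) = -152/307 + 475/4 = 145217/1228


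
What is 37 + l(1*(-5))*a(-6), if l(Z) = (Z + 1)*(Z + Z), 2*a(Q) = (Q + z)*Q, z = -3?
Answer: 1117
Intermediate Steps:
a(Q) = Q*(-3 + Q)/2 (a(Q) = ((Q - 3)*Q)/2 = ((-3 + Q)*Q)/2 = (Q*(-3 + Q))/2 = Q*(-3 + Q)/2)
l(Z) = 2*Z*(1 + Z) (l(Z) = (1 + Z)*(2*Z) = 2*Z*(1 + Z))
37 + l(1*(-5))*a(-6) = 37 + (2*(1*(-5))*(1 + 1*(-5)))*((1/2)*(-6)*(-3 - 6)) = 37 + (2*(-5)*(1 - 5))*((1/2)*(-6)*(-9)) = 37 + (2*(-5)*(-4))*27 = 37 + 40*27 = 37 + 1080 = 1117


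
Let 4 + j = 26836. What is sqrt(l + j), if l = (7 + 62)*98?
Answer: sqrt(33594) ≈ 183.29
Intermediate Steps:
l = 6762 (l = 69*98 = 6762)
j = 26832 (j = -4 + 26836 = 26832)
sqrt(l + j) = sqrt(6762 + 26832) = sqrt(33594)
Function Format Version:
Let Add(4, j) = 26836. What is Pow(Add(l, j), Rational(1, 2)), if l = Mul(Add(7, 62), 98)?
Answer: Pow(33594, Rational(1, 2)) ≈ 183.29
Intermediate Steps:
l = 6762 (l = Mul(69, 98) = 6762)
j = 26832 (j = Add(-4, 26836) = 26832)
Pow(Add(l, j), Rational(1, 2)) = Pow(Add(6762, 26832), Rational(1, 2)) = Pow(33594, Rational(1, 2))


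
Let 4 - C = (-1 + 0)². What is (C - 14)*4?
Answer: -44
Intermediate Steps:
C = 3 (C = 4 - (-1 + 0)² = 4 - 1*(-1)² = 4 - 1*1 = 4 - 1 = 3)
(C - 14)*4 = (3 - 14)*4 = -11*4 = -44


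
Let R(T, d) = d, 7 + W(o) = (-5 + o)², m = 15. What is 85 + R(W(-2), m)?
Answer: 100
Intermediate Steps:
W(o) = -7 + (-5 + o)²
85 + R(W(-2), m) = 85 + 15 = 100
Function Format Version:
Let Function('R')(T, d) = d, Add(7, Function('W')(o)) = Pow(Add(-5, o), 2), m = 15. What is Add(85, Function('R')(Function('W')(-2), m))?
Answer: 100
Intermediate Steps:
Function('W')(o) = Add(-7, Pow(Add(-5, o), 2))
Add(85, Function('R')(Function('W')(-2), m)) = Add(85, 15) = 100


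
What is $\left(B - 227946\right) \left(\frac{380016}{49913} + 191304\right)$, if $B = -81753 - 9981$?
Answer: $- \frac{82502811947520}{1349} \approx -6.1159 \cdot 10^{10}$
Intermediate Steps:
$B = -91734$ ($B = -81753 - 9981 = -91734$)
$\left(B - 227946\right) \left(\frac{380016}{49913} + 191304\right) = \left(-91734 - 227946\right) \left(\frac{380016}{49913} + 191304\right) = - 319680 \left(380016 \cdot \frac{1}{49913} + 191304\right) = - 319680 \left(\frac{380016}{49913} + 191304\right) = \left(-319680\right) \frac{9548936568}{49913} = - \frac{82502811947520}{1349}$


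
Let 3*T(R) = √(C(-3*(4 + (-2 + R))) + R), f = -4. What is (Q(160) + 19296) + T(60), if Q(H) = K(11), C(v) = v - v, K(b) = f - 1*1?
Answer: 19291 + 2*√15/3 ≈ 19294.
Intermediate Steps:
K(b) = -5 (K(b) = -4 - 1*1 = -4 - 1 = -5)
C(v) = 0
Q(H) = -5
T(R) = √R/3 (T(R) = √(0 + R)/3 = √R/3)
(Q(160) + 19296) + T(60) = (-5 + 19296) + √60/3 = 19291 + (2*√15)/3 = 19291 + 2*√15/3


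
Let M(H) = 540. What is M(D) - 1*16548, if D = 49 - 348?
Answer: -16008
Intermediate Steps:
D = -299
M(D) - 1*16548 = 540 - 1*16548 = 540 - 16548 = -16008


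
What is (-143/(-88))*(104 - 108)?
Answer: -13/2 ≈ -6.5000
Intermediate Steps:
(-143/(-88))*(104 - 108) = -143*(-1/88)*(-4) = (13/8)*(-4) = -13/2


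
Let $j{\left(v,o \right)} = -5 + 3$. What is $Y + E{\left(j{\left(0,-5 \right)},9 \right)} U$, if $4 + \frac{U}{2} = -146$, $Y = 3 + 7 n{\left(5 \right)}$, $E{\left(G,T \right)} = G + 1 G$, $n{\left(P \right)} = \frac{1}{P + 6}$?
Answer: $\frac{13240}{11} \approx 1203.6$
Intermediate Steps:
$n{\left(P \right)} = \frac{1}{6 + P}$
$j{\left(v,o \right)} = -2$
$E{\left(G,T \right)} = 2 G$ ($E{\left(G,T \right)} = G + G = 2 G$)
$Y = \frac{40}{11}$ ($Y = 3 + \frac{7}{6 + 5} = 3 + \frac{7}{11} = \frac{40}{11} \approx 3.6364$)
$U = -300$ ($U = -8 + 2 \left(-146\right) = -8 - 292 = -300$)
$Y + E{\left(j{\left(0,-5 \right)},9 \right)} U = \frac{40}{11} + 2 \left(-2\right) \left(-300\right) = \frac{40}{11} - -1200 = \frac{40}{11} + 1200 = \frac{13240}{11}$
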